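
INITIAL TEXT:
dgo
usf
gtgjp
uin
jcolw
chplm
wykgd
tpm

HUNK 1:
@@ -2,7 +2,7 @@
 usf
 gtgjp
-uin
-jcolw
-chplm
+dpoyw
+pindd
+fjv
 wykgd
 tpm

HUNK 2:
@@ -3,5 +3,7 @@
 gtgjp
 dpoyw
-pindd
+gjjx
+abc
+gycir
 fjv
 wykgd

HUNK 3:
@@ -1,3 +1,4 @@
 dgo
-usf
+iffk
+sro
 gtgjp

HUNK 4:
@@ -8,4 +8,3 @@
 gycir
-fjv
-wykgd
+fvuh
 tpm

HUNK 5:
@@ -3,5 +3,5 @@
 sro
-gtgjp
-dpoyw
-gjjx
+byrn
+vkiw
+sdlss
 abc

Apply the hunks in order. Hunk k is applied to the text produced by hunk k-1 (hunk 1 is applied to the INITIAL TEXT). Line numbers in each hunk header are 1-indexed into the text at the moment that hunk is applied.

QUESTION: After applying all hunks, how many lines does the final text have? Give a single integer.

Hunk 1: at line 2 remove [uin,jcolw,chplm] add [dpoyw,pindd,fjv] -> 8 lines: dgo usf gtgjp dpoyw pindd fjv wykgd tpm
Hunk 2: at line 3 remove [pindd] add [gjjx,abc,gycir] -> 10 lines: dgo usf gtgjp dpoyw gjjx abc gycir fjv wykgd tpm
Hunk 3: at line 1 remove [usf] add [iffk,sro] -> 11 lines: dgo iffk sro gtgjp dpoyw gjjx abc gycir fjv wykgd tpm
Hunk 4: at line 8 remove [fjv,wykgd] add [fvuh] -> 10 lines: dgo iffk sro gtgjp dpoyw gjjx abc gycir fvuh tpm
Hunk 5: at line 3 remove [gtgjp,dpoyw,gjjx] add [byrn,vkiw,sdlss] -> 10 lines: dgo iffk sro byrn vkiw sdlss abc gycir fvuh tpm
Final line count: 10

Answer: 10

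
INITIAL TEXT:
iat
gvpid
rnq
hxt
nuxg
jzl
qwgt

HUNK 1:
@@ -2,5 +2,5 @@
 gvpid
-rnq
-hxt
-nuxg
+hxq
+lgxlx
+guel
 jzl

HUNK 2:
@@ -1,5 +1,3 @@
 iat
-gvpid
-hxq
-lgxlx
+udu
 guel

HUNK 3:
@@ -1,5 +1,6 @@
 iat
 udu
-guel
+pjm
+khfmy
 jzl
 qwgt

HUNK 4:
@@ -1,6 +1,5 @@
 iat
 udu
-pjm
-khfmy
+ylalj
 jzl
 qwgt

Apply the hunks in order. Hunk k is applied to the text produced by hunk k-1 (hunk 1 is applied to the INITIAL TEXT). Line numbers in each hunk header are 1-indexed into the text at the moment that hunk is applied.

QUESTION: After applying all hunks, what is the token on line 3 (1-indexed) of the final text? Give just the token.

Answer: ylalj

Derivation:
Hunk 1: at line 2 remove [rnq,hxt,nuxg] add [hxq,lgxlx,guel] -> 7 lines: iat gvpid hxq lgxlx guel jzl qwgt
Hunk 2: at line 1 remove [gvpid,hxq,lgxlx] add [udu] -> 5 lines: iat udu guel jzl qwgt
Hunk 3: at line 1 remove [guel] add [pjm,khfmy] -> 6 lines: iat udu pjm khfmy jzl qwgt
Hunk 4: at line 1 remove [pjm,khfmy] add [ylalj] -> 5 lines: iat udu ylalj jzl qwgt
Final line 3: ylalj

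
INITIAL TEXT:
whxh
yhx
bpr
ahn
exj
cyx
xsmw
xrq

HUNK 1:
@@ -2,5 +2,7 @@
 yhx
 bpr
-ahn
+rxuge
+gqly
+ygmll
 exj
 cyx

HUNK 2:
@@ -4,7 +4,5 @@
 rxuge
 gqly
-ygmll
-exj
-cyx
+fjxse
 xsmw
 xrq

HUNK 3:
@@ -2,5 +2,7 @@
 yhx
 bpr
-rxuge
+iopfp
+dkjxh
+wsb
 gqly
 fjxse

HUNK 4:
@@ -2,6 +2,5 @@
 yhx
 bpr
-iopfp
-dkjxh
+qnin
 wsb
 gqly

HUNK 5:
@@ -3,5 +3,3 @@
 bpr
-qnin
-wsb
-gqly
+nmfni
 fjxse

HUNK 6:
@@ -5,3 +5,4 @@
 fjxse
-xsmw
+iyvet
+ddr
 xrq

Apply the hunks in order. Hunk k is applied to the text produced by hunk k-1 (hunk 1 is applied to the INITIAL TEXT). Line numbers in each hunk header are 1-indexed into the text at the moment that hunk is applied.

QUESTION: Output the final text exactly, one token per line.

Answer: whxh
yhx
bpr
nmfni
fjxse
iyvet
ddr
xrq

Derivation:
Hunk 1: at line 2 remove [ahn] add [rxuge,gqly,ygmll] -> 10 lines: whxh yhx bpr rxuge gqly ygmll exj cyx xsmw xrq
Hunk 2: at line 4 remove [ygmll,exj,cyx] add [fjxse] -> 8 lines: whxh yhx bpr rxuge gqly fjxse xsmw xrq
Hunk 3: at line 2 remove [rxuge] add [iopfp,dkjxh,wsb] -> 10 lines: whxh yhx bpr iopfp dkjxh wsb gqly fjxse xsmw xrq
Hunk 4: at line 2 remove [iopfp,dkjxh] add [qnin] -> 9 lines: whxh yhx bpr qnin wsb gqly fjxse xsmw xrq
Hunk 5: at line 3 remove [qnin,wsb,gqly] add [nmfni] -> 7 lines: whxh yhx bpr nmfni fjxse xsmw xrq
Hunk 6: at line 5 remove [xsmw] add [iyvet,ddr] -> 8 lines: whxh yhx bpr nmfni fjxse iyvet ddr xrq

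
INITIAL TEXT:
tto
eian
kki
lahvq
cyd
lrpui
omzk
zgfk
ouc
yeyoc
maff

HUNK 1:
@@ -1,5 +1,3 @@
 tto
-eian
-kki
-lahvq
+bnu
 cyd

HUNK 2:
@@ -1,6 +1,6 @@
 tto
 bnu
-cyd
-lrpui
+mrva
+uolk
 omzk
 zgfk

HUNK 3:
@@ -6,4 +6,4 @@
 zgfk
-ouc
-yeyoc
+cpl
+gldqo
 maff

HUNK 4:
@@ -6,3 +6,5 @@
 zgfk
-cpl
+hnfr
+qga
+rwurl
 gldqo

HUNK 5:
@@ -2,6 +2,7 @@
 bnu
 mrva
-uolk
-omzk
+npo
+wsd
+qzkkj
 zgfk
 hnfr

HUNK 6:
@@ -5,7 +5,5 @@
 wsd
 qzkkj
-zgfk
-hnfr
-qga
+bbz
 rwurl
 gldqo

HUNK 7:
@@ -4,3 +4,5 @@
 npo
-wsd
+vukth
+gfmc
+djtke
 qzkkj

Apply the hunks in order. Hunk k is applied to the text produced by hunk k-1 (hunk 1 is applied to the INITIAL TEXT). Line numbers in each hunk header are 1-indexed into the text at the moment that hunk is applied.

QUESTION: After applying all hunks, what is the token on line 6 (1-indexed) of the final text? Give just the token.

Answer: gfmc

Derivation:
Hunk 1: at line 1 remove [eian,kki,lahvq] add [bnu] -> 9 lines: tto bnu cyd lrpui omzk zgfk ouc yeyoc maff
Hunk 2: at line 1 remove [cyd,lrpui] add [mrva,uolk] -> 9 lines: tto bnu mrva uolk omzk zgfk ouc yeyoc maff
Hunk 3: at line 6 remove [ouc,yeyoc] add [cpl,gldqo] -> 9 lines: tto bnu mrva uolk omzk zgfk cpl gldqo maff
Hunk 4: at line 6 remove [cpl] add [hnfr,qga,rwurl] -> 11 lines: tto bnu mrva uolk omzk zgfk hnfr qga rwurl gldqo maff
Hunk 5: at line 2 remove [uolk,omzk] add [npo,wsd,qzkkj] -> 12 lines: tto bnu mrva npo wsd qzkkj zgfk hnfr qga rwurl gldqo maff
Hunk 6: at line 5 remove [zgfk,hnfr,qga] add [bbz] -> 10 lines: tto bnu mrva npo wsd qzkkj bbz rwurl gldqo maff
Hunk 7: at line 4 remove [wsd] add [vukth,gfmc,djtke] -> 12 lines: tto bnu mrva npo vukth gfmc djtke qzkkj bbz rwurl gldqo maff
Final line 6: gfmc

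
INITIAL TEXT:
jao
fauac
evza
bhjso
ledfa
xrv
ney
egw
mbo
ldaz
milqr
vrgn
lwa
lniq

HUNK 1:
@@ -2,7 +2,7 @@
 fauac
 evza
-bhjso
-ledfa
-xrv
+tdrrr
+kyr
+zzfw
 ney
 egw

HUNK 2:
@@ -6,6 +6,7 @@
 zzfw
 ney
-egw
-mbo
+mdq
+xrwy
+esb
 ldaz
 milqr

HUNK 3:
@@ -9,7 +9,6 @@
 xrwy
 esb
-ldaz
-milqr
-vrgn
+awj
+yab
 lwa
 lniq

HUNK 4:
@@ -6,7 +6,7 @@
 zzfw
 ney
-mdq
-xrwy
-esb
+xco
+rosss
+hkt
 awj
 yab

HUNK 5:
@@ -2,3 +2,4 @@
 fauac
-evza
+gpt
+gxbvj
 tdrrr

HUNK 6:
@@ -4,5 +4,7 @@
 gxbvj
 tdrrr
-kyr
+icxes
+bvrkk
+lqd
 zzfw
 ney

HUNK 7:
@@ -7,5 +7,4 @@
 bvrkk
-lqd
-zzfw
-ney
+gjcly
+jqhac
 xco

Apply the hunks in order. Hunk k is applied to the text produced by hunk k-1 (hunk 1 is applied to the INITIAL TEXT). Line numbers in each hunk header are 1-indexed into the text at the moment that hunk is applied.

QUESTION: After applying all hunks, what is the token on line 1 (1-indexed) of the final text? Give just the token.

Hunk 1: at line 2 remove [bhjso,ledfa,xrv] add [tdrrr,kyr,zzfw] -> 14 lines: jao fauac evza tdrrr kyr zzfw ney egw mbo ldaz milqr vrgn lwa lniq
Hunk 2: at line 6 remove [egw,mbo] add [mdq,xrwy,esb] -> 15 lines: jao fauac evza tdrrr kyr zzfw ney mdq xrwy esb ldaz milqr vrgn lwa lniq
Hunk 3: at line 9 remove [ldaz,milqr,vrgn] add [awj,yab] -> 14 lines: jao fauac evza tdrrr kyr zzfw ney mdq xrwy esb awj yab lwa lniq
Hunk 4: at line 6 remove [mdq,xrwy,esb] add [xco,rosss,hkt] -> 14 lines: jao fauac evza tdrrr kyr zzfw ney xco rosss hkt awj yab lwa lniq
Hunk 5: at line 2 remove [evza] add [gpt,gxbvj] -> 15 lines: jao fauac gpt gxbvj tdrrr kyr zzfw ney xco rosss hkt awj yab lwa lniq
Hunk 6: at line 4 remove [kyr] add [icxes,bvrkk,lqd] -> 17 lines: jao fauac gpt gxbvj tdrrr icxes bvrkk lqd zzfw ney xco rosss hkt awj yab lwa lniq
Hunk 7: at line 7 remove [lqd,zzfw,ney] add [gjcly,jqhac] -> 16 lines: jao fauac gpt gxbvj tdrrr icxes bvrkk gjcly jqhac xco rosss hkt awj yab lwa lniq
Final line 1: jao

Answer: jao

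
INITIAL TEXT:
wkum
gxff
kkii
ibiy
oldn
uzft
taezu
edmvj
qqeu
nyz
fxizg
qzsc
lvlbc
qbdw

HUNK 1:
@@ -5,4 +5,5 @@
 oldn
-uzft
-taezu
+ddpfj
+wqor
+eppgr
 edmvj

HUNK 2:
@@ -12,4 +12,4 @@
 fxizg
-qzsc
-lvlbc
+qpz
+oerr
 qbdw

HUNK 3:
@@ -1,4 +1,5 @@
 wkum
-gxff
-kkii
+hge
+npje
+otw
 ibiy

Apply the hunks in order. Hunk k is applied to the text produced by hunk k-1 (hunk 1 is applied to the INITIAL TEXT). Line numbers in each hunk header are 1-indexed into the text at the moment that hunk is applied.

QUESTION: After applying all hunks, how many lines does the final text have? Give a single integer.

Answer: 16

Derivation:
Hunk 1: at line 5 remove [uzft,taezu] add [ddpfj,wqor,eppgr] -> 15 lines: wkum gxff kkii ibiy oldn ddpfj wqor eppgr edmvj qqeu nyz fxizg qzsc lvlbc qbdw
Hunk 2: at line 12 remove [qzsc,lvlbc] add [qpz,oerr] -> 15 lines: wkum gxff kkii ibiy oldn ddpfj wqor eppgr edmvj qqeu nyz fxizg qpz oerr qbdw
Hunk 3: at line 1 remove [gxff,kkii] add [hge,npje,otw] -> 16 lines: wkum hge npje otw ibiy oldn ddpfj wqor eppgr edmvj qqeu nyz fxizg qpz oerr qbdw
Final line count: 16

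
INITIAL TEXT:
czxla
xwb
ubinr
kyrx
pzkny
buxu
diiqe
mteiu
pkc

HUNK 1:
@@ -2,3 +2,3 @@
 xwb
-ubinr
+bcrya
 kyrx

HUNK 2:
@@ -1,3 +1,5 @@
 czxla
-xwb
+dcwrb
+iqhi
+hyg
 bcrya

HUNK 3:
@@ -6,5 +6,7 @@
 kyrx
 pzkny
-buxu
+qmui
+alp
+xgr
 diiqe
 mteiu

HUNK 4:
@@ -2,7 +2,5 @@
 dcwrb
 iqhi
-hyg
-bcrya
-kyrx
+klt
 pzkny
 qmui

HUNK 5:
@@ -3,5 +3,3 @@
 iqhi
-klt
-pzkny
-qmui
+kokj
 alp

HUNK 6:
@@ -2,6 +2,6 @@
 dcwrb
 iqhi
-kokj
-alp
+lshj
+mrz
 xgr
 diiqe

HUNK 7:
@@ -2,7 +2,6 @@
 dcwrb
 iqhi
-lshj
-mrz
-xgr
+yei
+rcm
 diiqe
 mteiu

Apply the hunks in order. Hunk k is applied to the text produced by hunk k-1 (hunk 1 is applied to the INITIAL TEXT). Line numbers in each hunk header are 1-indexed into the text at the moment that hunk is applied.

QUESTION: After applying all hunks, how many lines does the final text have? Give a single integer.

Hunk 1: at line 2 remove [ubinr] add [bcrya] -> 9 lines: czxla xwb bcrya kyrx pzkny buxu diiqe mteiu pkc
Hunk 2: at line 1 remove [xwb] add [dcwrb,iqhi,hyg] -> 11 lines: czxla dcwrb iqhi hyg bcrya kyrx pzkny buxu diiqe mteiu pkc
Hunk 3: at line 6 remove [buxu] add [qmui,alp,xgr] -> 13 lines: czxla dcwrb iqhi hyg bcrya kyrx pzkny qmui alp xgr diiqe mteiu pkc
Hunk 4: at line 2 remove [hyg,bcrya,kyrx] add [klt] -> 11 lines: czxla dcwrb iqhi klt pzkny qmui alp xgr diiqe mteiu pkc
Hunk 5: at line 3 remove [klt,pzkny,qmui] add [kokj] -> 9 lines: czxla dcwrb iqhi kokj alp xgr diiqe mteiu pkc
Hunk 6: at line 2 remove [kokj,alp] add [lshj,mrz] -> 9 lines: czxla dcwrb iqhi lshj mrz xgr diiqe mteiu pkc
Hunk 7: at line 2 remove [lshj,mrz,xgr] add [yei,rcm] -> 8 lines: czxla dcwrb iqhi yei rcm diiqe mteiu pkc
Final line count: 8

Answer: 8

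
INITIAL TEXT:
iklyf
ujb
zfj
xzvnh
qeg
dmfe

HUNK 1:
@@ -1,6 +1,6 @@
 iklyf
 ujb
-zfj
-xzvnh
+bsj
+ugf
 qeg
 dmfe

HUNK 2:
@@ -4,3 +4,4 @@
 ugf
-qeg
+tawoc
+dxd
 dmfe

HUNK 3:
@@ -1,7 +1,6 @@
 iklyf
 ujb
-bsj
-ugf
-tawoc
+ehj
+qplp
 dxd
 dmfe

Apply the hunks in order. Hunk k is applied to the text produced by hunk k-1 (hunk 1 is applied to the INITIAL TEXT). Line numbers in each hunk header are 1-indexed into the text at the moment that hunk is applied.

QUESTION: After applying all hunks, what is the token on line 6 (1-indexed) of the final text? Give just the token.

Answer: dmfe

Derivation:
Hunk 1: at line 1 remove [zfj,xzvnh] add [bsj,ugf] -> 6 lines: iklyf ujb bsj ugf qeg dmfe
Hunk 2: at line 4 remove [qeg] add [tawoc,dxd] -> 7 lines: iklyf ujb bsj ugf tawoc dxd dmfe
Hunk 3: at line 1 remove [bsj,ugf,tawoc] add [ehj,qplp] -> 6 lines: iklyf ujb ehj qplp dxd dmfe
Final line 6: dmfe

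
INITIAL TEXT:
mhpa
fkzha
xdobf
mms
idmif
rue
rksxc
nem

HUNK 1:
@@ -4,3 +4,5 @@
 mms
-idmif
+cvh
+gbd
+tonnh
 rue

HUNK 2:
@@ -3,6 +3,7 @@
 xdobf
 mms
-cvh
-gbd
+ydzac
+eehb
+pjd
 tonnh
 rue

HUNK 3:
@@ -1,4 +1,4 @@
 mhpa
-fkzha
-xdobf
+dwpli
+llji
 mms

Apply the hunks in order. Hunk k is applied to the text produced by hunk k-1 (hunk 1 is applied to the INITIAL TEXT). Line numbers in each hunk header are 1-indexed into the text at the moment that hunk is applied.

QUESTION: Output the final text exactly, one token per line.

Answer: mhpa
dwpli
llji
mms
ydzac
eehb
pjd
tonnh
rue
rksxc
nem

Derivation:
Hunk 1: at line 4 remove [idmif] add [cvh,gbd,tonnh] -> 10 lines: mhpa fkzha xdobf mms cvh gbd tonnh rue rksxc nem
Hunk 2: at line 3 remove [cvh,gbd] add [ydzac,eehb,pjd] -> 11 lines: mhpa fkzha xdobf mms ydzac eehb pjd tonnh rue rksxc nem
Hunk 3: at line 1 remove [fkzha,xdobf] add [dwpli,llji] -> 11 lines: mhpa dwpli llji mms ydzac eehb pjd tonnh rue rksxc nem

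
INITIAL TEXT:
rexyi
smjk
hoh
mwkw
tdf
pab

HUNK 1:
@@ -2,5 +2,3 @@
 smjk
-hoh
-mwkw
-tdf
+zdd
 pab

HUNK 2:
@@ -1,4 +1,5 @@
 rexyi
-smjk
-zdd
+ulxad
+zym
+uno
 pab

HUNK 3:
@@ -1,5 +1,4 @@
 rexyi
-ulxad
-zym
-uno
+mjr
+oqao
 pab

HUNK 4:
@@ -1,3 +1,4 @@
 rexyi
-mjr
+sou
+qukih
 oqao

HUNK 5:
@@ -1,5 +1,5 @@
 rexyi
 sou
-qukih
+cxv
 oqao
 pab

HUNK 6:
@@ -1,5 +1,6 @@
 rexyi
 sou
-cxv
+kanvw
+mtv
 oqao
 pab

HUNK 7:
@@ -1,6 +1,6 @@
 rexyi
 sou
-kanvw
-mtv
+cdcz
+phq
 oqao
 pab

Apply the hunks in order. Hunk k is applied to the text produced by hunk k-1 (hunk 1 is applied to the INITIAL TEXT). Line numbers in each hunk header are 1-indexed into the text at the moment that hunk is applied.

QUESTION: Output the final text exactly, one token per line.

Hunk 1: at line 2 remove [hoh,mwkw,tdf] add [zdd] -> 4 lines: rexyi smjk zdd pab
Hunk 2: at line 1 remove [smjk,zdd] add [ulxad,zym,uno] -> 5 lines: rexyi ulxad zym uno pab
Hunk 3: at line 1 remove [ulxad,zym,uno] add [mjr,oqao] -> 4 lines: rexyi mjr oqao pab
Hunk 4: at line 1 remove [mjr] add [sou,qukih] -> 5 lines: rexyi sou qukih oqao pab
Hunk 5: at line 1 remove [qukih] add [cxv] -> 5 lines: rexyi sou cxv oqao pab
Hunk 6: at line 1 remove [cxv] add [kanvw,mtv] -> 6 lines: rexyi sou kanvw mtv oqao pab
Hunk 7: at line 1 remove [kanvw,mtv] add [cdcz,phq] -> 6 lines: rexyi sou cdcz phq oqao pab

Answer: rexyi
sou
cdcz
phq
oqao
pab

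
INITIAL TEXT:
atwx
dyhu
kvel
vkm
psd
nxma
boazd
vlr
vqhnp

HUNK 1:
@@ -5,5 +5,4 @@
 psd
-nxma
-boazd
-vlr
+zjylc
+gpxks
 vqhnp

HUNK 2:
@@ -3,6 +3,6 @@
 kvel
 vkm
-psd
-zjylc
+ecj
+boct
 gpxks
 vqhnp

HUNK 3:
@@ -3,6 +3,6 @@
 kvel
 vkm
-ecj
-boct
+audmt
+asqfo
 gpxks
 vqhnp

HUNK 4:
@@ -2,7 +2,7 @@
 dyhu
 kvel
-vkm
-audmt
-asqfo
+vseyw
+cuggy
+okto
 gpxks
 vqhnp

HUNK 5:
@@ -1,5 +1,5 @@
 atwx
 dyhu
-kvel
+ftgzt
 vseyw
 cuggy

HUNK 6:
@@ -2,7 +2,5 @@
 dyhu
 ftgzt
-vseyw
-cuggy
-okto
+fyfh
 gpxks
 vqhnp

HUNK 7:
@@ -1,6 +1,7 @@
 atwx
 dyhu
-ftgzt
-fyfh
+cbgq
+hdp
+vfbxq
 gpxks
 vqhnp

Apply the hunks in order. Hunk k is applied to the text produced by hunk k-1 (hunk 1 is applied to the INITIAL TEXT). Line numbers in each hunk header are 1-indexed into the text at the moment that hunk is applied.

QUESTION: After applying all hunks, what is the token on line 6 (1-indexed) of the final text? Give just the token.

Hunk 1: at line 5 remove [nxma,boazd,vlr] add [zjylc,gpxks] -> 8 lines: atwx dyhu kvel vkm psd zjylc gpxks vqhnp
Hunk 2: at line 3 remove [psd,zjylc] add [ecj,boct] -> 8 lines: atwx dyhu kvel vkm ecj boct gpxks vqhnp
Hunk 3: at line 3 remove [ecj,boct] add [audmt,asqfo] -> 8 lines: atwx dyhu kvel vkm audmt asqfo gpxks vqhnp
Hunk 4: at line 2 remove [vkm,audmt,asqfo] add [vseyw,cuggy,okto] -> 8 lines: atwx dyhu kvel vseyw cuggy okto gpxks vqhnp
Hunk 5: at line 1 remove [kvel] add [ftgzt] -> 8 lines: atwx dyhu ftgzt vseyw cuggy okto gpxks vqhnp
Hunk 6: at line 2 remove [vseyw,cuggy,okto] add [fyfh] -> 6 lines: atwx dyhu ftgzt fyfh gpxks vqhnp
Hunk 7: at line 1 remove [ftgzt,fyfh] add [cbgq,hdp,vfbxq] -> 7 lines: atwx dyhu cbgq hdp vfbxq gpxks vqhnp
Final line 6: gpxks

Answer: gpxks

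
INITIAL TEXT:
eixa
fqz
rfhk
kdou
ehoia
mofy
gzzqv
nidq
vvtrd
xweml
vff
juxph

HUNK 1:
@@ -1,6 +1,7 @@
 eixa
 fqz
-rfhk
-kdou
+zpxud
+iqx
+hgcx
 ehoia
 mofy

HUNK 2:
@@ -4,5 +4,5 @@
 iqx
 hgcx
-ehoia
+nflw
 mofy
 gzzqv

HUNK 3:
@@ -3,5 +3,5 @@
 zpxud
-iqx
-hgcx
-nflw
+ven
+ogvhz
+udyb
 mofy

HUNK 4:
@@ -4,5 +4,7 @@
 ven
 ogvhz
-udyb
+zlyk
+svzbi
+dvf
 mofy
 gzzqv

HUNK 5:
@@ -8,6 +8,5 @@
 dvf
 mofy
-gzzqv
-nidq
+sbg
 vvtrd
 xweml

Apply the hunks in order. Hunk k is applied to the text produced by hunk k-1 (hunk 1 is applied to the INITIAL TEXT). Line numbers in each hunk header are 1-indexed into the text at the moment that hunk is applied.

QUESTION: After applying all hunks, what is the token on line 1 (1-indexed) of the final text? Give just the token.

Hunk 1: at line 1 remove [rfhk,kdou] add [zpxud,iqx,hgcx] -> 13 lines: eixa fqz zpxud iqx hgcx ehoia mofy gzzqv nidq vvtrd xweml vff juxph
Hunk 2: at line 4 remove [ehoia] add [nflw] -> 13 lines: eixa fqz zpxud iqx hgcx nflw mofy gzzqv nidq vvtrd xweml vff juxph
Hunk 3: at line 3 remove [iqx,hgcx,nflw] add [ven,ogvhz,udyb] -> 13 lines: eixa fqz zpxud ven ogvhz udyb mofy gzzqv nidq vvtrd xweml vff juxph
Hunk 4: at line 4 remove [udyb] add [zlyk,svzbi,dvf] -> 15 lines: eixa fqz zpxud ven ogvhz zlyk svzbi dvf mofy gzzqv nidq vvtrd xweml vff juxph
Hunk 5: at line 8 remove [gzzqv,nidq] add [sbg] -> 14 lines: eixa fqz zpxud ven ogvhz zlyk svzbi dvf mofy sbg vvtrd xweml vff juxph
Final line 1: eixa

Answer: eixa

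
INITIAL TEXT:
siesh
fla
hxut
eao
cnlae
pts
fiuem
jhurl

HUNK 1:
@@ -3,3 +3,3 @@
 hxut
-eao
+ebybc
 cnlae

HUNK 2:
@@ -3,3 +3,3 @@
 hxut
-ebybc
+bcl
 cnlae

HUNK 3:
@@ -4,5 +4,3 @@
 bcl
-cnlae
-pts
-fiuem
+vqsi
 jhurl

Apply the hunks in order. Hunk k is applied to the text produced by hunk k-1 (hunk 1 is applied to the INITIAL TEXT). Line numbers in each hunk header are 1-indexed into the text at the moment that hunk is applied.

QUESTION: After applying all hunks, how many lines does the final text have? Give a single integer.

Answer: 6

Derivation:
Hunk 1: at line 3 remove [eao] add [ebybc] -> 8 lines: siesh fla hxut ebybc cnlae pts fiuem jhurl
Hunk 2: at line 3 remove [ebybc] add [bcl] -> 8 lines: siesh fla hxut bcl cnlae pts fiuem jhurl
Hunk 3: at line 4 remove [cnlae,pts,fiuem] add [vqsi] -> 6 lines: siesh fla hxut bcl vqsi jhurl
Final line count: 6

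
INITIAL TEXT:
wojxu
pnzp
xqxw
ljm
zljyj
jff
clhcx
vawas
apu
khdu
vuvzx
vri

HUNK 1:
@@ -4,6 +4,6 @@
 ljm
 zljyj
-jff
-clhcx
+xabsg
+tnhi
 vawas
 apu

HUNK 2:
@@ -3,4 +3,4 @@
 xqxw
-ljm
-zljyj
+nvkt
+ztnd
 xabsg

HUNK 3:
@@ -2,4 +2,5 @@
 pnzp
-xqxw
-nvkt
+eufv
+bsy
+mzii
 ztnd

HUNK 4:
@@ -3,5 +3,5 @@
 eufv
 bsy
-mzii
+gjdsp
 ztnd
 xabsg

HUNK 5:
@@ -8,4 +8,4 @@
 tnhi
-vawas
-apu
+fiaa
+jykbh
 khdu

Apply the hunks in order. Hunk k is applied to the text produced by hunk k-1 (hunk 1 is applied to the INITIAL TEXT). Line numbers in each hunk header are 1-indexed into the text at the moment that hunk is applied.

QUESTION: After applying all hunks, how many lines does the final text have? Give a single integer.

Hunk 1: at line 4 remove [jff,clhcx] add [xabsg,tnhi] -> 12 lines: wojxu pnzp xqxw ljm zljyj xabsg tnhi vawas apu khdu vuvzx vri
Hunk 2: at line 3 remove [ljm,zljyj] add [nvkt,ztnd] -> 12 lines: wojxu pnzp xqxw nvkt ztnd xabsg tnhi vawas apu khdu vuvzx vri
Hunk 3: at line 2 remove [xqxw,nvkt] add [eufv,bsy,mzii] -> 13 lines: wojxu pnzp eufv bsy mzii ztnd xabsg tnhi vawas apu khdu vuvzx vri
Hunk 4: at line 3 remove [mzii] add [gjdsp] -> 13 lines: wojxu pnzp eufv bsy gjdsp ztnd xabsg tnhi vawas apu khdu vuvzx vri
Hunk 5: at line 8 remove [vawas,apu] add [fiaa,jykbh] -> 13 lines: wojxu pnzp eufv bsy gjdsp ztnd xabsg tnhi fiaa jykbh khdu vuvzx vri
Final line count: 13

Answer: 13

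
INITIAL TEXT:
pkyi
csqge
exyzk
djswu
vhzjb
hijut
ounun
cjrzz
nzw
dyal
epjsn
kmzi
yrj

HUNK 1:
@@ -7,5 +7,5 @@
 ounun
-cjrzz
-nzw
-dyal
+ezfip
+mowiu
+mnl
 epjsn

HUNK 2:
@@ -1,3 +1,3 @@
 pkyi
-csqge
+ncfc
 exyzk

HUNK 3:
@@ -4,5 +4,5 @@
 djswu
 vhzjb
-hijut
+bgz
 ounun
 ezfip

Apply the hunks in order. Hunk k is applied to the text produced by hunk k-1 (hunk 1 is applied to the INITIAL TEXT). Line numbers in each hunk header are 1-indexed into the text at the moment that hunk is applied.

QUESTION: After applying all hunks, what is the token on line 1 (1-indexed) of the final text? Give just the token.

Answer: pkyi

Derivation:
Hunk 1: at line 7 remove [cjrzz,nzw,dyal] add [ezfip,mowiu,mnl] -> 13 lines: pkyi csqge exyzk djswu vhzjb hijut ounun ezfip mowiu mnl epjsn kmzi yrj
Hunk 2: at line 1 remove [csqge] add [ncfc] -> 13 lines: pkyi ncfc exyzk djswu vhzjb hijut ounun ezfip mowiu mnl epjsn kmzi yrj
Hunk 3: at line 4 remove [hijut] add [bgz] -> 13 lines: pkyi ncfc exyzk djswu vhzjb bgz ounun ezfip mowiu mnl epjsn kmzi yrj
Final line 1: pkyi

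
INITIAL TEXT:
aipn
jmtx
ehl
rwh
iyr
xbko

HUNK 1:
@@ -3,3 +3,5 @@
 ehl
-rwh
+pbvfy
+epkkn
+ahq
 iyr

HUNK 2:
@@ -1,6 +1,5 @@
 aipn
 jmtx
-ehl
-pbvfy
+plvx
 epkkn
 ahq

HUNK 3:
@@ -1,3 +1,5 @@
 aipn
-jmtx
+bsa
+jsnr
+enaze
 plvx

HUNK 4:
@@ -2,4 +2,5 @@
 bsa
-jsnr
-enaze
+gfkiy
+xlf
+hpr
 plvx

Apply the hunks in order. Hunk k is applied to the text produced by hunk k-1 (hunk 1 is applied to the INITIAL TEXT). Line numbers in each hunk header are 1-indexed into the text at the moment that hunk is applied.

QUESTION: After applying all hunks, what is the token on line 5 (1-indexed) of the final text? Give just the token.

Hunk 1: at line 3 remove [rwh] add [pbvfy,epkkn,ahq] -> 8 lines: aipn jmtx ehl pbvfy epkkn ahq iyr xbko
Hunk 2: at line 1 remove [ehl,pbvfy] add [plvx] -> 7 lines: aipn jmtx plvx epkkn ahq iyr xbko
Hunk 3: at line 1 remove [jmtx] add [bsa,jsnr,enaze] -> 9 lines: aipn bsa jsnr enaze plvx epkkn ahq iyr xbko
Hunk 4: at line 2 remove [jsnr,enaze] add [gfkiy,xlf,hpr] -> 10 lines: aipn bsa gfkiy xlf hpr plvx epkkn ahq iyr xbko
Final line 5: hpr

Answer: hpr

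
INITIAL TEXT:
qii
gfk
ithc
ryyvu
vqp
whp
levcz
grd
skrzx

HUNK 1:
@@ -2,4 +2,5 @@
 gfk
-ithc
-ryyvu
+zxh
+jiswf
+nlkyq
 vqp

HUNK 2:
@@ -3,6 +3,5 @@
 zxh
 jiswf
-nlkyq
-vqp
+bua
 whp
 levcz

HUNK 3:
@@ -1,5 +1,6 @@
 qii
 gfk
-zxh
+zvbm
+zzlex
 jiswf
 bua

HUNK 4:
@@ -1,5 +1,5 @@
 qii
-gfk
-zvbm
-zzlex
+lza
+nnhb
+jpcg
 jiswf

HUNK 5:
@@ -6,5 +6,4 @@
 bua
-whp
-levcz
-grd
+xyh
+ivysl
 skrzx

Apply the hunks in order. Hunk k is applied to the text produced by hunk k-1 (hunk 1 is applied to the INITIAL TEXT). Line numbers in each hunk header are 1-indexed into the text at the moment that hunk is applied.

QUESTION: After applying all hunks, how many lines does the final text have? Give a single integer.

Hunk 1: at line 2 remove [ithc,ryyvu] add [zxh,jiswf,nlkyq] -> 10 lines: qii gfk zxh jiswf nlkyq vqp whp levcz grd skrzx
Hunk 2: at line 3 remove [nlkyq,vqp] add [bua] -> 9 lines: qii gfk zxh jiswf bua whp levcz grd skrzx
Hunk 3: at line 1 remove [zxh] add [zvbm,zzlex] -> 10 lines: qii gfk zvbm zzlex jiswf bua whp levcz grd skrzx
Hunk 4: at line 1 remove [gfk,zvbm,zzlex] add [lza,nnhb,jpcg] -> 10 lines: qii lza nnhb jpcg jiswf bua whp levcz grd skrzx
Hunk 5: at line 6 remove [whp,levcz,grd] add [xyh,ivysl] -> 9 lines: qii lza nnhb jpcg jiswf bua xyh ivysl skrzx
Final line count: 9

Answer: 9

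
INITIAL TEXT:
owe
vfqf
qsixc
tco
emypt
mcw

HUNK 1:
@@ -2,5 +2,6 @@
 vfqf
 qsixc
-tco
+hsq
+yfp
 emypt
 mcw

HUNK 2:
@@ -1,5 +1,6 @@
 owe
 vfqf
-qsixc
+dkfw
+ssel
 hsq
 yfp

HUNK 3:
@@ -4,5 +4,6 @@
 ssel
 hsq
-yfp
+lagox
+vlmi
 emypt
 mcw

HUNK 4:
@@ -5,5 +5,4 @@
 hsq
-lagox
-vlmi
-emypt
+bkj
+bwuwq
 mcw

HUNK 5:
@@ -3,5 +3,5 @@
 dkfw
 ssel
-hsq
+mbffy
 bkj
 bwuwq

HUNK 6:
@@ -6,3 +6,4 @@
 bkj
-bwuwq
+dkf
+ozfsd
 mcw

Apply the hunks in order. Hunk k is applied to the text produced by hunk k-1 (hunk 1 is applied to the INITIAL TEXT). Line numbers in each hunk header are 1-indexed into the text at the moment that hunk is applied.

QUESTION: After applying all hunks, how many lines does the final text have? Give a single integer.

Answer: 9

Derivation:
Hunk 1: at line 2 remove [tco] add [hsq,yfp] -> 7 lines: owe vfqf qsixc hsq yfp emypt mcw
Hunk 2: at line 1 remove [qsixc] add [dkfw,ssel] -> 8 lines: owe vfqf dkfw ssel hsq yfp emypt mcw
Hunk 3: at line 4 remove [yfp] add [lagox,vlmi] -> 9 lines: owe vfqf dkfw ssel hsq lagox vlmi emypt mcw
Hunk 4: at line 5 remove [lagox,vlmi,emypt] add [bkj,bwuwq] -> 8 lines: owe vfqf dkfw ssel hsq bkj bwuwq mcw
Hunk 5: at line 3 remove [hsq] add [mbffy] -> 8 lines: owe vfqf dkfw ssel mbffy bkj bwuwq mcw
Hunk 6: at line 6 remove [bwuwq] add [dkf,ozfsd] -> 9 lines: owe vfqf dkfw ssel mbffy bkj dkf ozfsd mcw
Final line count: 9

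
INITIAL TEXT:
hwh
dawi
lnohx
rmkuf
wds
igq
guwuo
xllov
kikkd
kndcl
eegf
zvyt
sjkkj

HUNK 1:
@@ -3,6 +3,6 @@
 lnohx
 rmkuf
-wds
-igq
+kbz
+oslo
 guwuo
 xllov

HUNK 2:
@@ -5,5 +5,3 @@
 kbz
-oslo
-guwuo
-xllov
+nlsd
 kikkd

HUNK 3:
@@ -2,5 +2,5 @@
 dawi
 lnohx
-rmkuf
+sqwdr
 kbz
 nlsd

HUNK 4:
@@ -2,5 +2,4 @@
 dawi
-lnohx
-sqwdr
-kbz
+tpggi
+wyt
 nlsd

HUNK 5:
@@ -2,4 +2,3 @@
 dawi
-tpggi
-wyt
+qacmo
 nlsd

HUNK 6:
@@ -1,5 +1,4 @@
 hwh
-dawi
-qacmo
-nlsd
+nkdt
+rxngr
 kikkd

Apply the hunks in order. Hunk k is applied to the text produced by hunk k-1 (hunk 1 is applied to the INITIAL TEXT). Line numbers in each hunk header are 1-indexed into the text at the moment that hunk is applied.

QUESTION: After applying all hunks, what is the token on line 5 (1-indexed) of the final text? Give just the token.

Answer: kndcl

Derivation:
Hunk 1: at line 3 remove [wds,igq] add [kbz,oslo] -> 13 lines: hwh dawi lnohx rmkuf kbz oslo guwuo xllov kikkd kndcl eegf zvyt sjkkj
Hunk 2: at line 5 remove [oslo,guwuo,xllov] add [nlsd] -> 11 lines: hwh dawi lnohx rmkuf kbz nlsd kikkd kndcl eegf zvyt sjkkj
Hunk 3: at line 2 remove [rmkuf] add [sqwdr] -> 11 lines: hwh dawi lnohx sqwdr kbz nlsd kikkd kndcl eegf zvyt sjkkj
Hunk 4: at line 2 remove [lnohx,sqwdr,kbz] add [tpggi,wyt] -> 10 lines: hwh dawi tpggi wyt nlsd kikkd kndcl eegf zvyt sjkkj
Hunk 5: at line 2 remove [tpggi,wyt] add [qacmo] -> 9 lines: hwh dawi qacmo nlsd kikkd kndcl eegf zvyt sjkkj
Hunk 6: at line 1 remove [dawi,qacmo,nlsd] add [nkdt,rxngr] -> 8 lines: hwh nkdt rxngr kikkd kndcl eegf zvyt sjkkj
Final line 5: kndcl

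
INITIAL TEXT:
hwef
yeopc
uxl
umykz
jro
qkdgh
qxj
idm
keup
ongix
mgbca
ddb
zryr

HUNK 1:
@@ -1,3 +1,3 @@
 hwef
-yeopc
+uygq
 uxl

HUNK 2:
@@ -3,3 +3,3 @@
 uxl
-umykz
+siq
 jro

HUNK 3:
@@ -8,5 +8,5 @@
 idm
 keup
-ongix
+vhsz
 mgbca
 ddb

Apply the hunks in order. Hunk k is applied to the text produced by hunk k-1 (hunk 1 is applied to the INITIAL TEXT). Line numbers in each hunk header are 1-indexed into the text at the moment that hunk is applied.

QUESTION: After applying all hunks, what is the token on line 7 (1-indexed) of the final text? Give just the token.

Hunk 1: at line 1 remove [yeopc] add [uygq] -> 13 lines: hwef uygq uxl umykz jro qkdgh qxj idm keup ongix mgbca ddb zryr
Hunk 2: at line 3 remove [umykz] add [siq] -> 13 lines: hwef uygq uxl siq jro qkdgh qxj idm keup ongix mgbca ddb zryr
Hunk 3: at line 8 remove [ongix] add [vhsz] -> 13 lines: hwef uygq uxl siq jro qkdgh qxj idm keup vhsz mgbca ddb zryr
Final line 7: qxj

Answer: qxj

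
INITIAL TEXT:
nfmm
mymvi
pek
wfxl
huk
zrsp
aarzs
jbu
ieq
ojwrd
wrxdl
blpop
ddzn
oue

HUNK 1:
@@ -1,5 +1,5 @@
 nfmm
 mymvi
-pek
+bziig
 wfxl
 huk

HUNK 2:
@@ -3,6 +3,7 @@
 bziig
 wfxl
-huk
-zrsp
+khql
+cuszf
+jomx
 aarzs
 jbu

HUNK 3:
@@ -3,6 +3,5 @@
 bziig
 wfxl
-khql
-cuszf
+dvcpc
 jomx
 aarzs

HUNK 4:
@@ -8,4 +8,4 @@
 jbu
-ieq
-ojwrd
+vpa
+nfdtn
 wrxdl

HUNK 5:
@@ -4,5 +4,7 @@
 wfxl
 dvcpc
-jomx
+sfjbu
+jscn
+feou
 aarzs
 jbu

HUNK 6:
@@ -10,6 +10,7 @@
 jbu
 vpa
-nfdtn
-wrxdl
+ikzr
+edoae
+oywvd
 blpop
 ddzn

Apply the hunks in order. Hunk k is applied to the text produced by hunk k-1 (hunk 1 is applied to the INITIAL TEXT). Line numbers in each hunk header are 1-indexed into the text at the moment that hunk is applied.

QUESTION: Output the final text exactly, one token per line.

Answer: nfmm
mymvi
bziig
wfxl
dvcpc
sfjbu
jscn
feou
aarzs
jbu
vpa
ikzr
edoae
oywvd
blpop
ddzn
oue

Derivation:
Hunk 1: at line 1 remove [pek] add [bziig] -> 14 lines: nfmm mymvi bziig wfxl huk zrsp aarzs jbu ieq ojwrd wrxdl blpop ddzn oue
Hunk 2: at line 3 remove [huk,zrsp] add [khql,cuszf,jomx] -> 15 lines: nfmm mymvi bziig wfxl khql cuszf jomx aarzs jbu ieq ojwrd wrxdl blpop ddzn oue
Hunk 3: at line 3 remove [khql,cuszf] add [dvcpc] -> 14 lines: nfmm mymvi bziig wfxl dvcpc jomx aarzs jbu ieq ojwrd wrxdl blpop ddzn oue
Hunk 4: at line 8 remove [ieq,ojwrd] add [vpa,nfdtn] -> 14 lines: nfmm mymvi bziig wfxl dvcpc jomx aarzs jbu vpa nfdtn wrxdl blpop ddzn oue
Hunk 5: at line 4 remove [jomx] add [sfjbu,jscn,feou] -> 16 lines: nfmm mymvi bziig wfxl dvcpc sfjbu jscn feou aarzs jbu vpa nfdtn wrxdl blpop ddzn oue
Hunk 6: at line 10 remove [nfdtn,wrxdl] add [ikzr,edoae,oywvd] -> 17 lines: nfmm mymvi bziig wfxl dvcpc sfjbu jscn feou aarzs jbu vpa ikzr edoae oywvd blpop ddzn oue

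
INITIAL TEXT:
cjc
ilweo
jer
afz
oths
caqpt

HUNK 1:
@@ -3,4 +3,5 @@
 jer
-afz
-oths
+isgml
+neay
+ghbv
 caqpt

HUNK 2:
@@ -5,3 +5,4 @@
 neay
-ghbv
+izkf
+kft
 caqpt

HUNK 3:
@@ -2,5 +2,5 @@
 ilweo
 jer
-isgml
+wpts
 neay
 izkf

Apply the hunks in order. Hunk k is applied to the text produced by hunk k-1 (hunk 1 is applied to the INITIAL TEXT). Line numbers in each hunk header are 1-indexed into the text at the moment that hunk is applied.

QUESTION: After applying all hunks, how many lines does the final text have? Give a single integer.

Hunk 1: at line 3 remove [afz,oths] add [isgml,neay,ghbv] -> 7 lines: cjc ilweo jer isgml neay ghbv caqpt
Hunk 2: at line 5 remove [ghbv] add [izkf,kft] -> 8 lines: cjc ilweo jer isgml neay izkf kft caqpt
Hunk 3: at line 2 remove [isgml] add [wpts] -> 8 lines: cjc ilweo jer wpts neay izkf kft caqpt
Final line count: 8

Answer: 8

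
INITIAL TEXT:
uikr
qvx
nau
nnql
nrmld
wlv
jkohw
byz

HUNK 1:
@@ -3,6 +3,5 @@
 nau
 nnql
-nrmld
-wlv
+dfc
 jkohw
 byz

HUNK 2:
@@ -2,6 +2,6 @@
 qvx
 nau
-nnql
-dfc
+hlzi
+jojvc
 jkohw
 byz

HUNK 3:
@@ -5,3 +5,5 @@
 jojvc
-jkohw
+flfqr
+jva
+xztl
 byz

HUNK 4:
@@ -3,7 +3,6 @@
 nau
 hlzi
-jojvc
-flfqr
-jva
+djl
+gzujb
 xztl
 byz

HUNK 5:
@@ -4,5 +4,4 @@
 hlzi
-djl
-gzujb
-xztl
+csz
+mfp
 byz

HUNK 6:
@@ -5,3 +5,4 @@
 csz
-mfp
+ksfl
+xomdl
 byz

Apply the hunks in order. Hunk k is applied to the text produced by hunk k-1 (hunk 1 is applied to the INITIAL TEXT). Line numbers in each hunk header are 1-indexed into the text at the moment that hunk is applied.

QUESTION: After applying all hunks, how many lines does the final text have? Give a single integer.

Hunk 1: at line 3 remove [nrmld,wlv] add [dfc] -> 7 lines: uikr qvx nau nnql dfc jkohw byz
Hunk 2: at line 2 remove [nnql,dfc] add [hlzi,jojvc] -> 7 lines: uikr qvx nau hlzi jojvc jkohw byz
Hunk 3: at line 5 remove [jkohw] add [flfqr,jva,xztl] -> 9 lines: uikr qvx nau hlzi jojvc flfqr jva xztl byz
Hunk 4: at line 3 remove [jojvc,flfqr,jva] add [djl,gzujb] -> 8 lines: uikr qvx nau hlzi djl gzujb xztl byz
Hunk 5: at line 4 remove [djl,gzujb,xztl] add [csz,mfp] -> 7 lines: uikr qvx nau hlzi csz mfp byz
Hunk 6: at line 5 remove [mfp] add [ksfl,xomdl] -> 8 lines: uikr qvx nau hlzi csz ksfl xomdl byz
Final line count: 8

Answer: 8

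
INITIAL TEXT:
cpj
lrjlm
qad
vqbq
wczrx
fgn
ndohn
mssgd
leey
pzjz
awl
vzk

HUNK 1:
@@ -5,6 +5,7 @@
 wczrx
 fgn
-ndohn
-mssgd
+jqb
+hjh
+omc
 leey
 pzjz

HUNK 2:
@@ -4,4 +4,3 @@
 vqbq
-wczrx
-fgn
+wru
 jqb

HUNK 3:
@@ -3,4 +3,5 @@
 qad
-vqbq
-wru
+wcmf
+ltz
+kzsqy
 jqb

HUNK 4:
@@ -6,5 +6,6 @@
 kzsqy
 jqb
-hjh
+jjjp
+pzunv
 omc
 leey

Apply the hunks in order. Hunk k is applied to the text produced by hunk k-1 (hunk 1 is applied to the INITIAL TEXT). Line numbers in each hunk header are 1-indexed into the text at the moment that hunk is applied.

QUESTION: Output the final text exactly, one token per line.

Answer: cpj
lrjlm
qad
wcmf
ltz
kzsqy
jqb
jjjp
pzunv
omc
leey
pzjz
awl
vzk

Derivation:
Hunk 1: at line 5 remove [ndohn,mssgd] add [jqb,hjh,omc] -> 13 lines: cpj lrjlm qad vqbq wczrx fgn jqb hjh omc leey pzjz awl vzk
Hunk 2: at line 4 remove [wczrx,fgn] add [wru] -> 12 lines: cpj lrjlm qad vqbq wru jqb hjh omc leey pzjz awl vzk
Hunk 3: at line 3 remove [vqbq,wru] add [wcmf,ltz,kzsqy] -> 13 lines: cpj lrjlm qad wcmf ltz kzsqy jqb hjh omc leey pzjz awl vzk
Hunk 4: at line 6 remove [hjh] add [jjjp,pzunv] -> 14 lines: cpj lrjlm qad wcmf ltz kzsqy jqb jjjp pzunv omc leey pzjz awl vzk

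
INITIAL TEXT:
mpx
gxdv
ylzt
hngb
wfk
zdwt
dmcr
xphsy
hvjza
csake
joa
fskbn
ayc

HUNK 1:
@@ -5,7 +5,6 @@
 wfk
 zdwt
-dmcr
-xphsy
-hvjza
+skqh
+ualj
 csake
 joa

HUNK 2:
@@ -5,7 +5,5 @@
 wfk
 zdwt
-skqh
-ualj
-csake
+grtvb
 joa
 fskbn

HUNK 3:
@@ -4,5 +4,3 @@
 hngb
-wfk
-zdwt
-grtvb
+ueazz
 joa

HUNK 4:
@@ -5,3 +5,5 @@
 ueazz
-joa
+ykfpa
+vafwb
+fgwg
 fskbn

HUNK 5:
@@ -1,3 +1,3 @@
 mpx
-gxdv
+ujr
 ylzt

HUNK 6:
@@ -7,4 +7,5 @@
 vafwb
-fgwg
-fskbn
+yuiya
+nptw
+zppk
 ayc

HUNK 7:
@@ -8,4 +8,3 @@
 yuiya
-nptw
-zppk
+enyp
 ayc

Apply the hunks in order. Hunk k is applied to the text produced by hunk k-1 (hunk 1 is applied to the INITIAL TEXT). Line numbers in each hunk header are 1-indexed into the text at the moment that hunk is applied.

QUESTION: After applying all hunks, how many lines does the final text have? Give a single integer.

Hunk 1: at line 5 remove [dmcr,xphsy,hvjza] add [skqh,ualj] -> 12 lines: mpx gxdv ylzt hngb wfk zdwt skqh ualj csake joa fskbn ayc
Hunk 2: at line 5 remove [skqh,ualj,csake] add [grtvb] -> 10 lines: mpx gxdv ylzt hngb wfk zdwt grtvb joa fskbn ayc
Hunk 3: at line 4 remove [wfk,zdwt,grtvb] add [ueazz] -> 8 lines: mpx gxdv ylzt hngb ueazz joa fskbn ayc
Hunk 4: at line 5 remove [joa] add [ykfpa,vafwb,fgwg] -> 10 lines: mpx gxdv ylzt hngb ueazz ykfpa vafwb fgwg fskbn ayc
Hunk 5: at line 1 remove [gxdv] add [ujr] -> 10 lines: mpx ujr ylzt hngb ueazz ykfpa vafwb fgwg fskbn ayc
Hunk 6: at line 7 remove [fgwg,fskbn] add [yuiya,nptw,zppk] -> 11 lines: mpx ujr ylzt hngb ueazz ykfpa vafwb yuiya nptw zppk ayc
Hunk 7: at line 8 remove [nptw,zppk] add [enyp] -> 10 lines: mpx ujr ylzt hngb ueazz ykfpa vafwb yuiya enyp ayc
Final line count: 10

Answer: 10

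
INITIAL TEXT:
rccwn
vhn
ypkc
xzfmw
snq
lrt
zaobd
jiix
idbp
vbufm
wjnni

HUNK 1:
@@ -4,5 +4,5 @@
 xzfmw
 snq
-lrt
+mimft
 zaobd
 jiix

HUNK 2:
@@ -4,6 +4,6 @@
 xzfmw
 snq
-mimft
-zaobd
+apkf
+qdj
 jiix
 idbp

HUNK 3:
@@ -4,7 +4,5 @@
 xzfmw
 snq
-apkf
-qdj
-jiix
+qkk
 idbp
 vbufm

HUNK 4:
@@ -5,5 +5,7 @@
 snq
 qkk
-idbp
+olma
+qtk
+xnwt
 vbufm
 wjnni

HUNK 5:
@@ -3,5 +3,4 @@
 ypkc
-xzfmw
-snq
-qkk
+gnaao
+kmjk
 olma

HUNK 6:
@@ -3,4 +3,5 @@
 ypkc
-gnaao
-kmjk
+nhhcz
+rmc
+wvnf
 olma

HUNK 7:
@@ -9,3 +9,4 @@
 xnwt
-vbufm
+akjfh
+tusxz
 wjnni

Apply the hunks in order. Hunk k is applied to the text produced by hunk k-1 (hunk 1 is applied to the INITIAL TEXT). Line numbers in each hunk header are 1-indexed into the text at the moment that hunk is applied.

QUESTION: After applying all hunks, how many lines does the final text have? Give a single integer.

Hunk 1: at line 4 remove [lrt] add [mimft] -> 11 lines: rccwn vhn ypkc xzfmw snq mimft zaobd jiix idbp vbufm wjnni
Hunk 2: at line 4 remove [mimft,zaobd] add [apkf,qdj] -> 11 lines: rccwn vhn ypkc xzfmw snq apkf qdj jiix idbp vbufm wjnni
Hunk 3: at line 4 remove [apkf,qdj,jiix] add [qkk] -> 9 lines: rccwn vhn ypkc xzfmw snq qkk idbp vbufm wjnni
Hunk 4: at line 5 remove [idbp] add [olma,qtk,xnwt] -> 11 lines: rccwn vhn ypkc xzfmw snq qkk olma qtk xnwt vbufm wjnni
Hunk 5: at line 3 remove [xzfmw,snq,qkk] add [gnaao,kmjk] -> 10 lines: rccwn vhn ypkc gnaao kmjk olma qtk xnwt vbufm wjnni
Hunk 6: at line 3 remove [gnaao,kmjk] add [nhhcz,rmc,wvnf] -> 11 lines: rccwn vhn ypkc nhhcz rmc wvnf olma qtk xnwt vbufm wjnni
Hunk 7: at line 9 remove [vbufm] add [akjfh,tusxz] -> 12 lines: rccwn vhn ypkc nhhcz rmc wvnf olma qtk xnwt akjfh tusxz wjnni
Final line count: 12

Answer: 12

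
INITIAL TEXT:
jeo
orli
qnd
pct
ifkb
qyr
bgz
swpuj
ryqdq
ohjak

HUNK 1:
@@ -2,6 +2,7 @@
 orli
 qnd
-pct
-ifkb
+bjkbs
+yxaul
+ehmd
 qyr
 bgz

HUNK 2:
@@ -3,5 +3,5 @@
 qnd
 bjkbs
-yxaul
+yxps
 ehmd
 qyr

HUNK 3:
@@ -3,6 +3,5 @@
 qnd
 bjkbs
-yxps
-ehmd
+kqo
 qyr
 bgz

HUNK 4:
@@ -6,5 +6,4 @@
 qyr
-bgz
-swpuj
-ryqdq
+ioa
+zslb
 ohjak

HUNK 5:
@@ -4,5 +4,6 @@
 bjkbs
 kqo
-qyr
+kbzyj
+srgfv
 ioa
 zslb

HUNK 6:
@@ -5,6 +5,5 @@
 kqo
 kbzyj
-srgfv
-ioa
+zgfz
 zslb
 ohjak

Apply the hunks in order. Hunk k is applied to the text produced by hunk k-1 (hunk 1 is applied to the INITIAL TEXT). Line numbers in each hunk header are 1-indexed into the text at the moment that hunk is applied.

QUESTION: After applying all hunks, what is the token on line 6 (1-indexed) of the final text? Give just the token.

Answer: kbzyj

Derivation:
Hunk 1: at line 2 remove [pct,ifkb] add [bjkbs,yxaul,ehmd] -> 11 lines: jeo orli qnd bjkbs yxaul ehmd qyr bgz swpuj ryqdq ohjak
Hunk 2: at line 3 remove [yxaul] add [yxps] -> 11 lines: jeo orli qnd bjkbs yxps ehmd qyr bgz swpuj ryqdq ohjak
Hunk 3: at line 3 remove [yxps,ehmd] add [kqo] -> 10 lines: jeo orli qnd bjkbs kqo qyr bgz swpuj ryqdq ohjak
Hunk 4: at line 6 remove [bgz,swpuj,ryqdq] add [ioa,zslb] -> 9 lines: jeo orli qnd bjkbs kqo qyr ioa zslb ohjak
Hunk 5: at line 4 remove [qyr] add [kbzyj,srgfv] -> 10 lines: jeo orli qnd bjkbs kqo kbzyj srgfv ioa zslb ohjak
Hunk 6: at line 5 remove [srgfv,ioa] add [zgfz] -> 9 lines: jeo orli qnd bjkbs kqo kbzyj zgfz zslb ohjak
Final line 6: kbzyj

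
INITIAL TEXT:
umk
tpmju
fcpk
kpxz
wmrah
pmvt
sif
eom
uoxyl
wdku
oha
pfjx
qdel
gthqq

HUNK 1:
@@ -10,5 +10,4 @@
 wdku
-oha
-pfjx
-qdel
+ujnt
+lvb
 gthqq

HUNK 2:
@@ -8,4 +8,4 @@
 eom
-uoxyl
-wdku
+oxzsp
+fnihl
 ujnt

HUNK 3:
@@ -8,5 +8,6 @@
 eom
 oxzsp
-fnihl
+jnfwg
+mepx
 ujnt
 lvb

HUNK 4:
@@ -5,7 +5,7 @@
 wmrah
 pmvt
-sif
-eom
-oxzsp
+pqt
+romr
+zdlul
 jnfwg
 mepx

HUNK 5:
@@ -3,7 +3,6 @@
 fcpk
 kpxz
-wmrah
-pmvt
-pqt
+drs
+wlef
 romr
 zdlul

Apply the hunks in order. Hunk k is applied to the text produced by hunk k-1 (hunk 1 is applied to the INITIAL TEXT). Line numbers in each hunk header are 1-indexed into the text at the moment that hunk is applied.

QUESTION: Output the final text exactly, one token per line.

Hunk 1: at line 10 remove [oha,pfjx,qdel] add [ujnt,lvb] -> 13 lines: umk tpmju fcpk kpxz wmrah pmvt sif eom uoxyl wdku ujnt lvb gthqq
Hunk 2: at line 8 remove [uoxyl,wdku] add [oxzsp,fnihl] -> 13 lines: umk tpmju fcpk kpxz wmrah pmvt sif eom oxzsp fnihl ujnt lvb gthqq
Hunk 3: at line 8 remove [fnihl] add [jnfwg,mepx] -> 14 lines: umk tpmju fcpk kpxz wmrah pmvt sif eom oxzsp jnfwg mepx ujnt lvb gthqq
Hunk 4: at line 5 remove [sif,eom,oxzsp] add [pqt,romr,zdlul] -> 14 lines: umk tpmju fcpk kpxz wmrah pmvt pqt romr zdlul jnfwg mepx ujnt lvb gthqq
Hunk 5: at line 3 remove [wmrah,pmvt,pqt] add [drs,wlef] -> 13 lines: umk tpmju fcpk kpxz drs wlef romr zdlul jnfwg mepx ujnt lvb gthqq

Answer: umk
tpmju
fcpk
kpxz
drs
wlef
romr
zdlul
jnfwg
mepx
ujnt
lvb
gthqq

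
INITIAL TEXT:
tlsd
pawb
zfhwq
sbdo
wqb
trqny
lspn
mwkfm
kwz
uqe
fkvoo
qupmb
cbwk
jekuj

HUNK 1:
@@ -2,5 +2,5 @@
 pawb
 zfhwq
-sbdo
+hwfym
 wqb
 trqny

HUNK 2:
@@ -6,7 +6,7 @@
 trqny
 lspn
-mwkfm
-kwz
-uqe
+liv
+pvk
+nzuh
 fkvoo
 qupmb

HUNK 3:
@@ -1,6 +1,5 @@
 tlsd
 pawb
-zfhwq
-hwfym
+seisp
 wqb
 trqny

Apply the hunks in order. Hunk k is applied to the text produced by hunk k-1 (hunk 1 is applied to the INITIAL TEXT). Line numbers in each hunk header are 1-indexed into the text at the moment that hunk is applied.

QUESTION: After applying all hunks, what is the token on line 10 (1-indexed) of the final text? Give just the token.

Answer: fkvoo

Derivation:
Hunk 1: at line 2 remove [sbdo] add [hwfym] -> 14 lines: tlsd pawb zfhwq hwfym wqb trqny lspn mwkfm kwz uqe fkvoo qupmb cbwk jekuj
Hunk 2: at line 6 remove [mwkfm,kwz,uqe] add [liv,pvk,nzuh] -> 14 lines: tlsd pawb zfhwq hwfym wqb trqny lspn liv pvk nzuh fkvoo qupmb cbwk jekuj
Hunk 3: at line 1 remove [zfhwq,hwfym] add [seisp] -> 13 lines: tlsd pawb seisp wqb trqny lspn liv pvk nzuh fkvoo qupmb cbwk jekuj
Final line 10: fkvoo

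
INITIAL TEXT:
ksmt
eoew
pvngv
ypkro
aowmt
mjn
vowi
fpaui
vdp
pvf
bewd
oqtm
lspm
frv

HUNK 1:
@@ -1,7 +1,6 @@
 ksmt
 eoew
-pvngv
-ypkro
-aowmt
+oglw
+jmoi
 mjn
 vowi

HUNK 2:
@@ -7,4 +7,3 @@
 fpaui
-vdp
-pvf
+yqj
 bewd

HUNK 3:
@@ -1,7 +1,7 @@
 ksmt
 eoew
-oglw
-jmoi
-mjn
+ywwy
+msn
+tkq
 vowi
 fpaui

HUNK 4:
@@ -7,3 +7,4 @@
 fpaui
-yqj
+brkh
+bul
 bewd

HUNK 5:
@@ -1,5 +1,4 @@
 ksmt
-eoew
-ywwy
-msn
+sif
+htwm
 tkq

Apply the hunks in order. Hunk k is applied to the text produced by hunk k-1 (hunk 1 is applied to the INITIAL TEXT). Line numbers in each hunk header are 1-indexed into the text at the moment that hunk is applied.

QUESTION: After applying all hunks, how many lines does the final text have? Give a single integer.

Answer: 12

Derivation:
Hunk 1: at line 1 remove [pvngv,ypkro,aowmt] add [oglw,jmoi] -> 13 lines: ksmt eoew oglw jmoi mjn vowi fpaui vdp pvf bewd oqtm lspm frv
Hunk 2: at line 7 remove [vdp,pvf] add [yqj] -> 12 lines: ksmt eoew oglw jmoi mjn vowi fpaui yqj bewd oqtm lspm frv
Hunk 3: at line 1 remove [oglw,jmoi,mjn] add [ywwy,msn,tkq] -> 12 lines: ksmt eoew ywwy msn tkq vowi fpaui yqj bewd oqtm lspm frv
Hunk 4: at line 7 remove [yqj] add [brkh,bul] -> 13 lines: ksmt eoew ywwy msn tkq vowi fpaui brkh bul bewd oqtm lspm frv
Hunk 5: at line 1 remove [eoew,ywwy,msn] add [sif,htwm] -> 12 lines: ksmt sif htwm tkq vowi fpaui brkh bul bewd oqtm lspm frv
Final line count: 12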